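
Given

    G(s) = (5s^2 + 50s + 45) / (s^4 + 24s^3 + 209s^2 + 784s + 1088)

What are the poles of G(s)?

The poles are the roots of the denominator s^4 + 24s^3 + 209s^2 + 784s + 1088 = 0.
Trying s = -8: the polynomial evaluates to 0, so (s + 8) is a factor.
Dividing out leaves s^3 + 16s^2 + 81s + 136 = 0.
This factors further as (s^2 + 8s + 17)(s + 8) = 0.

s = -4 ± j, -8, -8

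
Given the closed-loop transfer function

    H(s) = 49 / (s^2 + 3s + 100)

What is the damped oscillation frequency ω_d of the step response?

Comparing s^2 + 3s + 100 to s^2 + 2ζωₙs + ωₙ²: ωₙ = 10 rad/s and ζ = 3/(2·10) = 0.15.
ζωₙ = 3/2 = 1.5, so ω_d = ωₙ√(1−ζ²) = √(ωₙ² − (ζωₙ)²) = √(100 − 1.5²) = √97.75 ≈ 9.887 rad/s.

ω_d ≈ 9.887 rad/s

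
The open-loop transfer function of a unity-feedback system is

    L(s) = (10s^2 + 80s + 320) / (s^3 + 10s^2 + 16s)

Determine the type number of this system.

Factor s from the denominator: s^3 + 10s^2 + 16s = s·(s^2 + 10s + 16).
There is 1 pole at the origin, so the system is Type 1.

Type 1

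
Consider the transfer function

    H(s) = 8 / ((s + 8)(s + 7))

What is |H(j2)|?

|H(j2)| ≈ 0.1333

Substitute s = j2: numerator = 8, denominator = 52 + j30.
|H(j2)| = |8| / |52 + j30| = 8 / 60.033 ≈ 0.1333.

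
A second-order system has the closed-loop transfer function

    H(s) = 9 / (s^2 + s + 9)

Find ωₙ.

ωₙ = 3 rad/s

Compare the denominator to the standard form s^2 + 2ζωₙs + ωₙ².
ωₙ² = 9, so ωₙ = 3 rad/s.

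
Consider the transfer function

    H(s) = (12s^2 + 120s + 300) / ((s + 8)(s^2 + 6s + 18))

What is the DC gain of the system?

H(0) = 25/12 ≈ 2.083

Set s = 0: H(0) = (300) / (144) = 25/12.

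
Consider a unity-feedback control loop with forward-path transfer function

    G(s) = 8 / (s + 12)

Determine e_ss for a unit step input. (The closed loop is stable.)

G(s) has no poles at the origin.
This is a Type 0 system. Kp = lim_{s→0} G(s) = 8/12 = 2/3.
e_ss = 1/(1 + Kp) = 1/(1 + 2/3) = 3/5 ≈ 0.6000.

e_ss = 0.6000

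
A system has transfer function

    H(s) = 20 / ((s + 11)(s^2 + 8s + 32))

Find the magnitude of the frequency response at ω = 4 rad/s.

|H(j4)| ≈ 0.04776

Substitute s = j4: numerator = 20, denominator = 48 + j416.
|H(j4)| = |20| / |48 + j416| = 20 / 418.76 ≈ 0.04776.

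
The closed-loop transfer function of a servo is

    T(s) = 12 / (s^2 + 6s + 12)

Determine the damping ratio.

Compare the denominator to the standard form s^2 + 2ζωₙs + ωₙ².
ωₙ² = 12, so ωₙ = √12 ≈ 3.464 rad/s.
2ζωₙ = 6, so ζ = 6/(2·√12) ≈ 0.8660.

ζ ≈ 0.8660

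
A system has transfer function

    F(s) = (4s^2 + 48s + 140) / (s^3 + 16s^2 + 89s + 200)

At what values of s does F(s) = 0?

Set the numerator to zero: 4s^2 + 48s + 140 = 0, i.e. 4·(s^2 + 12s + 35) = 0.
Factoring: (s + 5)(s + 7) = 0.

s = -5, -7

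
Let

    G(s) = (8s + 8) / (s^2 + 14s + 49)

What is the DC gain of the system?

Set s = 0: G(0) = (8) / (49) = 8/49.

G(0) = 8/49 ≈ 0.1633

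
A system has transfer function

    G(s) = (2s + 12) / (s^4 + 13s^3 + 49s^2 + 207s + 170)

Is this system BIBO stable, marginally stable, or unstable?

stable

The denominator s^4 + 13s^3 + 49s^2 + 207s + 170 factors as (s + 10)(s^2 + 2s + 17)(s + 1), giving poles at s = -10, -1 ± 4j, -1.
Since all poles lie strictly in the left half-plane, the system is stable.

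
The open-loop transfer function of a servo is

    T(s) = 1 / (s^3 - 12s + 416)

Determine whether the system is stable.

unstable

The denominator s^3 - 12s + 416 factors as (s^2 - 8s + 52)(s + 8), giving poles at s = 4 + 6j, 4 - 6j, -8.
Since the pole(s) at s = 4 + 6j, 4 - 6j lie in the right half-plane, the system is unstable.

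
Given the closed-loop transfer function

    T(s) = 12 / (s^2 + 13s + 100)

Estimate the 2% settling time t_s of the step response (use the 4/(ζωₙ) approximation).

t_s ≈ 0.6154 s

Comparing s^2 + 13s + 100 to s^2 + 2ζωₙs + ωₙ²: ωₙ = 10 rad/s and ζ = 13/(2·10) = 0.65.
ζωₙ = 13/2 = 6.5, so t_s ≈ 4/(ζωₙ) = 4/6.5 ≈ 0.6154 s.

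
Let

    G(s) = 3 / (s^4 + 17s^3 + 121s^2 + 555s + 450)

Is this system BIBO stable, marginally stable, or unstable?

The denominator s^4 + 17s^3 + 121s^2 + 555s + 450 factors as (s^2 + 6s + 45)(s + 1)(s + 10), giving poles at s = -3 ± 6j, -1, -10.
Since all poles lie strictly in the left half-plane, the system is stable.

stable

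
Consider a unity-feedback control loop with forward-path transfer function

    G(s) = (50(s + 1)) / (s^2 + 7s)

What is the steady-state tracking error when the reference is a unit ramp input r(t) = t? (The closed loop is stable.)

G(s) has one pole at the origin.
This is a Type 1 system. Kv = lim_{s→0} s·G(s) = 50/7.
e_ss = 1/Kv = 1/(50/7) = 7/50 ≈ 0.1400.

e_ss = 0.1400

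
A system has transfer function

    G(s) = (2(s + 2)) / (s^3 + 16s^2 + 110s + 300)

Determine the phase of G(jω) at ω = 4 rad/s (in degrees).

At s = j4: numerator = 4 + j8, denominator = 44 + j376.
∠G = ∠num − ∠den = 63.435° − (83.326°) = -19.89°.

∠G(j4) ≈ -19.89°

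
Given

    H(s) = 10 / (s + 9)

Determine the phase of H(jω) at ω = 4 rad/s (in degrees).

∠H(j4) ≈ -23.96°

At s = j4: numerator = 10, denominator = 9 + j4.
∠H = ∠num − ∠den = 0° − (23.962°) = -23.96°.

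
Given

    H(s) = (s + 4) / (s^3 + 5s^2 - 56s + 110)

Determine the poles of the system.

The poles are the roots of the denominator s^3 + 5s^2 - 56s + 110 = 0.
Trying s = -11: the polynomial evaluates to 0, so (s + 11) is a factor.
Dividing out leaves s^2 - 6s + 10 = 0.
The quadratic formula then gives s = 3 ± 1j.

s = 3 + j, 3 - j, -11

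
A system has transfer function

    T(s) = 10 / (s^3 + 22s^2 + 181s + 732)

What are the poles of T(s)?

s = -5 + 6j, -5 - 6j, -12

The poles are the roots of the denominator s^3 + 22s^2 + 181s + 732 = 0.
Trying s = -12: the polynomial evaluates to 0, so (s + 12) is a factor.
Dividing out leaves s^2 + 10s + 61 = 0.
The quadratic formula then gives s = -5 ± 6j.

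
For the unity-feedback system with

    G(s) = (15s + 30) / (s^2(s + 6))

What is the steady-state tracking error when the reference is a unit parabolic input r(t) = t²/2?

G(s) has 2 poles at the origin.
This is a Type 2 system. Ka = lim_{s→0} s^2·G(s) = 30/6 = 5.
e_ss = 1/Ka = 1/(5) = 1/5 ≈ 0.2000.

e_ss = 0.2000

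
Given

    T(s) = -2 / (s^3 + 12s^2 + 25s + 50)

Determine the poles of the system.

The poles are the roots of the denominator s^3 + 12s^2 + 25s + 50 = 0.
Trying s = -10: the polynomial evaluates to 0, so (s + 10) is a factor.
Dividing out leaves s^2 + 2s + 5 = 0.
The quadratic formula then gives s = -1 ± 2j.

s = -1 + 2j, -1 - 2j, -10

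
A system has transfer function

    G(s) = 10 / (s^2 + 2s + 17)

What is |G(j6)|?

Substitute s = j6: numerator = 10, denominator = -19 + j12.
|G(j6)| = |10| / |-19 + j12| = 10 / 22.472 ≈ 0.4450.

|G(j6)| ≈ 0.4450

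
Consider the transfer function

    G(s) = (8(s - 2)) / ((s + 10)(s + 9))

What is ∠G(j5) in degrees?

At s = j5: numerator = -16 + j40, denominator = 65 + j95.
∠G = ∠num − ∠den = 111.80° − (55.620°) = 56.18°.

∠G(j5) ≈ 56.18°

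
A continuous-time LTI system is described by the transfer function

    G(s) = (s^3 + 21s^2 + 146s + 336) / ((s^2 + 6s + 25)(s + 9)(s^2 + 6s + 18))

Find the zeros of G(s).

s = -6, -7, -8

Set the numerator to zero: s^3 + 21s^2 + 146s + 336 = 0.
Factoring: (s + 6)(s + 7)(s + 8) = 0.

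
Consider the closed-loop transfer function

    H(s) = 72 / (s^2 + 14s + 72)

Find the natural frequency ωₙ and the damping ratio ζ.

ωₙ ≈ 8.485 rad/s, ζ ≈ 0.8250

Compare the denominator to the standard form s^2 + 2ζωₙs + ωₙ².
ωₙ² = 72, so ωₙ = √72 ≈ 8.485 rad/s.
2ζωₙ = 14, so ζ = 14/(2·√72) ≈ 0.8250.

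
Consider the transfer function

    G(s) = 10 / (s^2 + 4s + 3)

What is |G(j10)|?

Substitute s = j10: numerator = 10, denominator = -97 + j40.
|G(j10)| = |10| / |-97 + j40| = 10 / 104.92 ≈ 0.09531.

|G(j10)| ≈ 0.09531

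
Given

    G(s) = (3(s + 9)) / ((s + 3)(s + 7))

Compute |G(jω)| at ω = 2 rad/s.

|G(j2)| ≈ 1.054

Substitute s = j2: numerator = 27 + j6, denominator = 17 + j20.
|G(j2)| = |27 + j6| / |17 + j20| = 27.659 / 26.249 ≈ 1.054.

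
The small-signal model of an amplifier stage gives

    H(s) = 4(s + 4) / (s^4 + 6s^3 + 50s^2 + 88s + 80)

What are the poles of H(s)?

The poles are the roots of the denominator s^4 + 6s^3 + 50s^2 + 88s + 80 = 0.
No real roots exist; factor into two real quadratics: (s^2 + 4s + 40)(s^2 + 2s + 2) = 0.
Each quadratic gives a conjugate pair via the quadratic formula.

s = -2 ± 6j, -1 ± j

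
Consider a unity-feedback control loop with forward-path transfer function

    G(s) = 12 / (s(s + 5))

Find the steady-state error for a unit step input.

G(s) has one pole at the origin.
This is a Type 1 system; for a step input the steady-state error is zero.

e_ss = 0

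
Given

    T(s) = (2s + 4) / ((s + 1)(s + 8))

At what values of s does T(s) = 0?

Set the numerator to zero: 2s + 4 = 0, i.e. 2·(s + 2) = 0.
So s = -2.

s = -2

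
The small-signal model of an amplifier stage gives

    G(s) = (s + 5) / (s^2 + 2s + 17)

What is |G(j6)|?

Substitute s = j6: numerator = 5 + j6, denominator = -19 + j12.
|G(j6)| = |5 + j6| / |-19 + j12| = 7.8102 / 22.472 ≈ 0.3476.

|G(j6)| ≈ 0.3476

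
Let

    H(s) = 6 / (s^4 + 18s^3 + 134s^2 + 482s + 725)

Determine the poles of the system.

s = -5 + 2j, -5 - 2j, -4 + 3j, -4 - 3j

The poles are the roots of the denominator s^4 + 18s^3 + 134s^2 + 482s + 725 = 0.
No real roots exist; factor into two real quadratics: (s^2 + 10s + 29)(s^2 + 8s + 25) = 0.
Each quadratic gives a conjugate pair via the quadratic formula.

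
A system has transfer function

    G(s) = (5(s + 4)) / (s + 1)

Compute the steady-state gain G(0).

G(0) = 20

At s = 0 each factor (s + a) contributes a and each (s^2 + bs + c) contributes c.
G(0) = 5·(4) / ((1)) = 20/1 = 20.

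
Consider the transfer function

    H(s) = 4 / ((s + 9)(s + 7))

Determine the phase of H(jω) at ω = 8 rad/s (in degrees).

∠H(j8) ≈ -90.45°

At s = j8: numerator = 4, denominator = -1 + j128.
∠H = ∠num − ∠den = 0° − (90.448°) = -90.45°.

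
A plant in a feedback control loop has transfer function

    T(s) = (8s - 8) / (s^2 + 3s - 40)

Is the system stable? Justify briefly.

unstable

The denominator s^2 + 3s - 40 factors as (s - 5)(s + 8), giving poles at s = 5, -8.
Since the pole(s) at s = 5 lie in the right half-plane, the system is unstable.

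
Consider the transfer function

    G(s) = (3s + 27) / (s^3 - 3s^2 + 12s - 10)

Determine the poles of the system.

The poles are the roots of the denominator s^3 - 3s^2 + 12s - 10 = 0.
Trying s = 1: the polynomial evaluates to 0, so (s - 1) is a factor.
Dividing out leaves s^2 - 2s + 10 = 0.
The quadratic formula then gives s = 1 ± 3j.

s = 1 ± 3j, 1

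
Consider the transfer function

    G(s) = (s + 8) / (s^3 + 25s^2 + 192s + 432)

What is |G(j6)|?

|G(j6)| ≈ 0.009556

Substitute s = j6: numerator = 8 + j6, denominator = -468 + j936.
|G(j6)| = |8 + j6| / |-468 + j936| = 10 / 1046.5 ≈ 0.009556.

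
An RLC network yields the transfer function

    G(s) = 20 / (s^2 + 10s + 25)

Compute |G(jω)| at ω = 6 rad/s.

|G(j6)| ≈ 0.3279

Substitute s = j6: numerator = 20, denominator = -11 + j60.
|G(j6)| = |20| / |-11 + j60| = 20 / 61 ≈ 0.3279.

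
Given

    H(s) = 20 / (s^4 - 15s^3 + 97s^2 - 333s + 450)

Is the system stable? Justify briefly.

The denominator s^4 - 15s^3 + 97s^2 - 333s + 450 factors as (s - 6)(s^2 - 6s + 25)(s - 3), giving poles at s = 6, 3 ± 4j, 3.
Since the pole(s) at s = 6, 3 + 4j, 3 - 4j, 3 lie in the right half-plane, the system is unstable.

unstable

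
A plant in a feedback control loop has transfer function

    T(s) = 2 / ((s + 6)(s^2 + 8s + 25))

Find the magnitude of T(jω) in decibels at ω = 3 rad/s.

|T(j3)|_dB ≈ -39.7 dB

Substitute s = j3: numerator = 2, denominator = 24 + j192.
|T(j3)| = |2| / |24 + j192| = 2 / 193.49 ≈ 0.01034.
In decibels: 20·log₁₀(0.01034) ≈ -39.7 dB.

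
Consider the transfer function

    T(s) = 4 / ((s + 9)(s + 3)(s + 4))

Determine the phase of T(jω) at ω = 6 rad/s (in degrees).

At s = j6: numerator = 4, denominator = -468 + j234.
∠T = ∠num − ∠den = 0° − (153.43°) = -153.4°.

∠T(j6) ≈ -153.4°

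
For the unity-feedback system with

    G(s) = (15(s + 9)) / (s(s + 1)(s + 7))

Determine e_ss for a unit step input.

e_ss = 0

G(s) has one pole at the origin.
This is a Type 1 system; for a step input the steady-state error is zero.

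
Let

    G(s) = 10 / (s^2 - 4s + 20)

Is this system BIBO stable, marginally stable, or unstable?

The poles can be read from the denominator factors: s = 2 ± 4j.
Since the pole(s) at s = 2 ± 4j lie in the right half-plane, the system is unstable.

unstable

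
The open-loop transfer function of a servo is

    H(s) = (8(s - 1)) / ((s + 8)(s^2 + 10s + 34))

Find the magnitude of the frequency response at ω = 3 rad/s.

|H(j3)| ≈ 0.07582

Substitute s = j3: numerator = -8 + j24, denominator = 110 + j315.
|H(j3)| = |-8 + j24| / |110 + j315| = 25.298 / 333.65 ≈ 0.07582.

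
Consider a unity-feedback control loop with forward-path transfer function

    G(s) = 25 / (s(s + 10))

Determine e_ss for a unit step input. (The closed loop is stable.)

G(s) has one pole at the origin.
This is a Type 1 system; for a step input the steady-state error is zero.

e_ss = 0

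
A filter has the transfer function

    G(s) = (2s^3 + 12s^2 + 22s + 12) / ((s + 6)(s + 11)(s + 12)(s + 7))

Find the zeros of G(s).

s = -3, -1, -2

Set the numerator to zero: 2s^3 + 12s^2 + 22s + 12 = 0, i.e. 2·(s^3 + 6s^2 + 11s + 6) = 0.
Factoring: (s + 3)(s + 1)(s + 2) = 0.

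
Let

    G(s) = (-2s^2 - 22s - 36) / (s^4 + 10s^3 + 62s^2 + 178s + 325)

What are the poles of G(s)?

The poles are the roots of the denominator s^4 + 10s^3 + 62s^2 + 178s + 325 = 0.
No real roots exist; factor into two real quadratics: (s^2 + 6s + 25)(s^2 + 4s + 13) = 0.
Each quadratic gives a conjugate pair via the quadratic formula.

s = -3 + 4j, -3 - 4j, -2 + 3j, -2 - 3j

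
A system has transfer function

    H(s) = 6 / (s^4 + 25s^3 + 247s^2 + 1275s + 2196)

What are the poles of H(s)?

s = -12, -5 ± 6j, -3

The poles are the roots of the denominator s^4 + 25s^3 + 247s^2 + 1275s + 2196 = 0.
Trying s = -12: the polynomial evaluates to 0, so (s + 12) is a factor.
Dividing out leaves s^3 + 13s^2 + 91s + 183 = 0.
This factors further as (s^2 + 10s + 61)(s + 3) = 0.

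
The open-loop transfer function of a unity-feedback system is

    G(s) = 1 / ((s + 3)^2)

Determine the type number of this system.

Type 0

The denominator has no factor of s at the origin — no free integrator — so this is a Type 0 system.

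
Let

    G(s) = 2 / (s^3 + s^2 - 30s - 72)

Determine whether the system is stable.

unstable

The denominator s^3 + s^2 - 30s - 72 factors as (s + 4)(s - 6)(s + 3), giving poles at s = -4, 6, -3.
Since the pole(s) at s = 6 lie in the right half-plane, the system is unstable.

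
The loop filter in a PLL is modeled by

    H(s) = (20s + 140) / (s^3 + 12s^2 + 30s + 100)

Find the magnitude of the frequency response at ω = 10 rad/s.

|H(j10)| ≈ 0.1872

Substitute s = j10: numerator = 140 + j200, denominator = -1100 - j700.
|H(j10)| = |140 + j200| / |-1100 - j700| = 244.13 / 1303.8 ≈ 0.1872.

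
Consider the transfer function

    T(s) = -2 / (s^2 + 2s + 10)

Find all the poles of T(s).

The poles are the roots of the denominator s^2 + 2s + 10 = 0.
Using the quadratic formula: s = (-2 ± √(-36))/2 = -1 ± 3j.

s = -1 ± 3j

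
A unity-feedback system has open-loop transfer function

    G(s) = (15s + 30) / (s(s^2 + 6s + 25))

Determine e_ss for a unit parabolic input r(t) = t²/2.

e_ss = ∞

G(s) has one pole at the origin.
This is a Type 1 system; Ka = lim_{s→0} s^2·G(s) = 0, so the steady-state error for a parabola input is infinite.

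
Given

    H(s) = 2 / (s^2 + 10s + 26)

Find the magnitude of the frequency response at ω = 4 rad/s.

|H(j4)| ≈ 0.04851

Substitute s = j4: numerator = 2, denominator = 10 + j40.
|H(j4)| = |2| / |10 + j40| = 2 / 41.231 ≈ 0.04851.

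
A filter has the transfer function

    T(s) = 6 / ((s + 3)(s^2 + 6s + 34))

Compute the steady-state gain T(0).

T(0) = 1/17 ≈ 0.05882

At s = 0 each factor (s + a) contributes a and each (s^2 + bs + c) contributes c.
T(0) = 6·1 / ((3) · (34)) = 6/102 = 1/17.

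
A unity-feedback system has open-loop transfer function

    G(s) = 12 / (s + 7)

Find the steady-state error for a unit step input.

e_ss = 0.3684

G(s) has no poles at the origin.
This is a Type 0 system. Kp = lim_{s→0} G(s) = 12/7.
e_ss = 1/(1 + Kp) = 1/(1 + 12/7) = 7/19 ≈ 0.3684.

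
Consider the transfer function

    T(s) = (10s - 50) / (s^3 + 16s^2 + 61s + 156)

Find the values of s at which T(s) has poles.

The poles are the roots of the denominator s^3 + 16s^2 + 61s + 156 = 0.
Trying s = -12: the polynomial evaluates to 0, so (s + 12) is a factor.
Dividing out leaves s^2 + 4s + 13 = 0.
The quadratic formula then gives s = -2 ± 3j.

s = -2 + 3j, -2 - 3j, -12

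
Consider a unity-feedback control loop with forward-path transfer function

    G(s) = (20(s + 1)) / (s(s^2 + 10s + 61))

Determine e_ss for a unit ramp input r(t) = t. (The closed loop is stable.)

G(s) has one pole at the origin.
This is a Type 1 system. Kv = lim_{s→0} s·G(s) = 20/61.
e_ss = 1/Kv = 1/(20/61) = 61/20 ≈ 3.050.

e_ss = 3.050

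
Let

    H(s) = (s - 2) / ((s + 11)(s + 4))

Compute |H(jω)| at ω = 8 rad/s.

Substitute s = j8: numerator = -2 + j8, denominator = -20 + j120.
|H(j8)| = |-2 + j8| / |-20 + j120| = 8.2462 / 121.66 ≈ 0.06778.

|H(j8)| ≈ 0.06778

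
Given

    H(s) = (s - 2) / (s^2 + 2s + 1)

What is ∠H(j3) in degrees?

At s = j3: numerator = -2 + j3, denominator = -8 + j6.
∠H = ∠num − ∠den = 123.69° − (143.13°) = -19.44°.

∠H(j3) ≈ -19.44°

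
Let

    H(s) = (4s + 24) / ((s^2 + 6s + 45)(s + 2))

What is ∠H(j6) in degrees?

∠H(j6) ≈ -102.5°

At s = j6: numerator = 24 + j24, denominator = -198 + j126.
∠H = ∠num − ∠den = 45° − (147.53°) = -102.5°.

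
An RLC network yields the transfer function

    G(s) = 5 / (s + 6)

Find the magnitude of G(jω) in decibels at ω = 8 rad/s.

Substitute s = j8: numerator = 5, denominator = 6 + j8.
|G(j8)| = |5| / |6 + j8| = 5 / 10 = 0.5000.
In decibels: 20·log₁₀(0.5000) ≈ -6.02 dB.

|G(j8)|_dB ≈ -6.02 dB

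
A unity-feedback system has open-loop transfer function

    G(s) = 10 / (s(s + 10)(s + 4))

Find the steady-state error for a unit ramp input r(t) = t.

G(s) has one pole at the origin.
This is a Type 1 system. Kv = lim_{s→0} s·G(s) = 10/40 = 1/4.
e_ss = 1/Kv = 1/(1/4) = 4.

e_ss = 4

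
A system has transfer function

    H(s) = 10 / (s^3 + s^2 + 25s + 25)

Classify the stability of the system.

marginally stable

The denominator s^3 + s^2 + 25s + 25 factors as (s^2 + 25)(s + 1), giving poles at s = ±5j, -1.
Since the simple pole(s) at s = 5j, -5j lie on the jω-axis with none in the right half-plane, the system is marginally stable.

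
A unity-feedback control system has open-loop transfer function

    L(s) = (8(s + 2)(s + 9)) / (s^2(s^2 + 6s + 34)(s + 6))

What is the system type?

Type 2

The denominator has 2 factors of s at the origin (free integrators), so this is a Type 2 system.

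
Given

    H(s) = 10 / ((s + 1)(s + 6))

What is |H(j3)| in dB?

|H(j3)|_dB ≈ -6.53 dB

Substitute s = j3: numerator = 10, denominator = -3 + j21.
|H(j3)| = |10| / |-3 + j21| = 10 / 21.213 ≈ 0.4714.
In decibels: 20·log₁₀(0.4714) ≈ -6.53 dB.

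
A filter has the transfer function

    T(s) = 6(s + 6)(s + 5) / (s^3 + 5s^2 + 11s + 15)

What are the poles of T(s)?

s = -1 ± 2j, -3

The poles are the roots of the denominator s^3 + 5s^2 + 11s + 15 = 0.
Trying s = -3: the polynomial evaluates to 0, so (s + 3) is a factor.
Dividing out leaves s^2 + 2s + 5 = 0.
The quadratic formula then gives s = -1 ± 2j.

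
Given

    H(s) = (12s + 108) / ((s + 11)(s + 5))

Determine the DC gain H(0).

H(0) = 108/55 ≈ 1.964

Set s = 0: H(0) = (108) / (55) = 108/55.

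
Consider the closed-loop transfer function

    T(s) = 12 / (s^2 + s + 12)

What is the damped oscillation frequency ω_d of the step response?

Comparing s^2 + s + 12 to s^2 + 2ζωₙs + ωₙ²: ωₙ = √12 ≈ 3.464 rad/s and ζ = 1/(2·√12) ≈ 0.1443.
ζωₙ = 1/2 = 0.5, so ω_d = ωₙ√(1−ζ²) = √(ωₙ² − (ζωₙ)²) = √(12 − 0.5²) = √11.75 ≈ 3.428 rad/s.

ω_d ≈ 3.428 rad/s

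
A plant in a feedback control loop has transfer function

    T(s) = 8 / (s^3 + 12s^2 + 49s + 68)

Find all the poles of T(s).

s = -4 ± j, -4

The poles are the roots of the denominator s^3 + 12s^2 + 49s + 68 = 0.
Trying s = -4: the polynomial evaluates to 0, so (s + 4) is a factor.
Dividing out leaves s^2 + 8s + 17 = 0.
The quadratic formula then gives s = -4 ± 1j.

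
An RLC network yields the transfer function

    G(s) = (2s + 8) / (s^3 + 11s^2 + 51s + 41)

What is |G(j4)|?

|G(j4)| ≈ 0.05817

Substitute s = j4: numerator = 8 + j8, denominator = -135 + j140.
|G(j4)| = |8 + j8| / |-135 + j140| = 11.314 / 194.49 ≈ 0.05817.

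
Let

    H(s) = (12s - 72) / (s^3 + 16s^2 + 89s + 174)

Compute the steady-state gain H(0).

H(0) = -12/29 ≈ -0.4138

Set s = 0: H(0) = (-72) / (174) = -12/29.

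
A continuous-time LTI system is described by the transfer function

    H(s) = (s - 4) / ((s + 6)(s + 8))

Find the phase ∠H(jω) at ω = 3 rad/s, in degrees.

∠H(j3) ≈ 96.01°

At s = j3: numerator = -4 + j3, denominator = 39 + j42.
∠H = ∠num − ∠den = 143.13° − (47.121°) = 96.01°.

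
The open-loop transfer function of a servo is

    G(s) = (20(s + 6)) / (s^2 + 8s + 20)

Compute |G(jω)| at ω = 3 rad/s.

Substitute s = j3: numerator = 120 + j60, denominator = 11 + j24.
|G(j3)| = |120 + j60| / |11 + j24| = 134.16 / 26.401 ≈ 5.082.

|G(j3)| ≈ 5.082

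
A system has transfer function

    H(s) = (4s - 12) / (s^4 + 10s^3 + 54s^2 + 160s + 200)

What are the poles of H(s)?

s = -2 ± 4j, -3 ± j

The poles are the roots of the denominator s^4 + 10s^3 + 54s^2 + 160s + 200 = 0.
No real roots exist; factor into two real quadratics: (s^2 + 4s + 20)(s^2 + 6s + 10) = 0.
Each quadratic gives a conjugate pair via the quadratic formula.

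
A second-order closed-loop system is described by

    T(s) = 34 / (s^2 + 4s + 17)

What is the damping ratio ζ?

Compare the denominator to the standard form s^2 + 2ζωₙs + ωₙ².
ωₙ² = 17, so ωₙ = √17 ≈ 4.123 rad/s.
2ζωₙ = 4, so ζ = 4/(2·√17) ≈ 0.4851.

ζ ≈ 0.4851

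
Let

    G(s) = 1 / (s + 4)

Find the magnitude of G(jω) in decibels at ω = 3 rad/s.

|G(j3)|_dB ≈ -14.0 dB

Substitute s = j3: numerator = 1, denominator = 4 + j3.
|G(j3)| = |1| / |4 + j3| = 1 / 5 = 0.2000.
In decibels: 20·log₁₀(0.2000) ≈ -14.0 dB.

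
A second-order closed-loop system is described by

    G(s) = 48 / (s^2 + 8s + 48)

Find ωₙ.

ωₙ ≈ 6.928 rad/s

Compare the denominator to the standard form s^2 + 2ζωₙs + ωₙ².
ωₙ² = 48, so ωₙ = √48 ≈ 6.928 rad/s.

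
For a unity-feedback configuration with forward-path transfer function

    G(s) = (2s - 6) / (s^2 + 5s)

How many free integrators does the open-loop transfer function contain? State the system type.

Factor s from the denominator: s^2 + 5s = s·(s + 5).
There is 1 pole at the origin, so the system is Type 1.

Type 1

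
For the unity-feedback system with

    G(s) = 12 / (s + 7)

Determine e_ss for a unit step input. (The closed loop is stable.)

G(s) has no poles at the origin.
This is a Type 0 system. Kp = lim_{s→0} G(s) = 12/7.
e_ss = 1/(1 + Kp) = 1/(1 + 12/7) = 7/19 ≈ 0.3684.

e_ss = 0.3684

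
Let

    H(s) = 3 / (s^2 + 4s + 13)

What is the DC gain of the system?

At s = 0 each factor (s + a) contributes a and each (s^2 + bs + c) contributes c.
H(0) = 3·1 / ((13)) = 3/13 = 3/13.

H(0) = 3/13 ≈ 0.2308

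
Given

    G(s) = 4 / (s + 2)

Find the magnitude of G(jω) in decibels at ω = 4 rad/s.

|G(j4)|_dB ≈ -0.969 dB

Substitute s = j4: numerator = 4, denominator = 2 + j4.
|G(j4)| = |4| / |2 + j4| = 4 / 4.4721 ≈ 0.8944.
In decibels: 20·log₁₀(0.8944) ≈ -0.969 dB.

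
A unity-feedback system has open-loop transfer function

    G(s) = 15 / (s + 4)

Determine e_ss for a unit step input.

G(s) has no poles at the origin.
This is a Type 0 system. Kp = lim_{s→0} G(s) = 15/4.
e_ss = 1/(1 + Kp) = 1/(1 + 15/4) = 4/19 ≈ 0.2105.

e_ss = 0.2105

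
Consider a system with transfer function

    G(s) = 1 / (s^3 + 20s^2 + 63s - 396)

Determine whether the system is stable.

The denominator s^3 + 20s^2 + 63s - 396 factors as (s + 11)(s - 3)(s + 12), giving poles at s = -11, 3, -12.
Since the pole(s) at s = 3 lie in the right half-plane, the system is unstable.

unstable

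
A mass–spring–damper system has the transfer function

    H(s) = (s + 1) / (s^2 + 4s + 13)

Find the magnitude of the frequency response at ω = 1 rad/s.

Substitute s = j1: numerator = 1 + j1, denominator = 12 + j4.
|H(j1)| = |1 + j1| / |12 + j4| = 1.4142 / 12.649 ≈ 0.1118.

|H(j1)| ≈ 0.1118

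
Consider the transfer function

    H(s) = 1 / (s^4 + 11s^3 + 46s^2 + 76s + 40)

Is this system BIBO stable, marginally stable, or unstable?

stable

The denominator s^4 + 11s^3 + 46s^2 + 76s + 40 factors as (s + 2)(s^2 + 8s + 20)(s + 1), giving poles at s = -2, -4 ± 2j, -1.
Since all poles lie strictly in the left half-plane, the system is stable.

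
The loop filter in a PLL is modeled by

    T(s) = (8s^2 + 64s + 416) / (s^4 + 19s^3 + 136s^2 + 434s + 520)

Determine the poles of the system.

s = -5 ± j, -5, -4

The poles are the roots of the denominator s^4 + 19s^3 + 136s^2 + 434s + 520 = 0.
Trying s = -5: the polynomial evaluates to 0, so (s + 5) is a factor.
Dividing out leaves s^3 + 14s^2 + 66s + 104 = 0.
This factors further as (s^2 + 10s + 26)(s + 4) = 0.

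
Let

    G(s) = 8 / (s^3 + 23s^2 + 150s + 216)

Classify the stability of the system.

stable

The denominator s^3 + 23s^2 + 150s + 216 factors as (s + 2)(s + 9)(s + 12), giving poles at s = -2, -9, -12.
Since all poles lie strictly in the left half-plane, the system is stable.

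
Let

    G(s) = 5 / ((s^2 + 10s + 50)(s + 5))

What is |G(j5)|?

Substitute s = j5: numerator = 5, denominator = -125 + j375.
|G(j5)| = |5| / |-125 + j375| = 5 / 395.28 ≈ 0.01265.

|G(j5)| ≈ 0.01265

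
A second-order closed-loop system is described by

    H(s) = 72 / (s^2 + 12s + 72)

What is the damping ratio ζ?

ζ ≈ 0.7071

Compare the denominator to the standard form s^2 + 2ζωₙs + ωₙ².
ωₙ² = 72, so ωₙ = √72 ≈ 8.485 rad/s.
2ζωₙ = 12, so ζ = 12/(2·√72) ≈ 0.7071.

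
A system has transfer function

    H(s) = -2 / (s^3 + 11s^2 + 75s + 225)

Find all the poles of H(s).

The poles are the roots of the denominator s^3 + 11s^2 + 75s + 225 = 0.
Trying s = -5: the polynomial evaluates to 0, so (s + 5) is a factor.
Dividing out leaves s^2 + 6s + 45 = 0.
The quadratic formula then gives s = -3 ± 6j.

s = -3 ± 6j, -5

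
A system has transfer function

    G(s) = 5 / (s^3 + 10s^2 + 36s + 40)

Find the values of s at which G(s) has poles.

s = -4 ± 2j, -2

The poles are the roots of the denominator s^3 + 10s^2 + 36s + 40 = 0.
Trying s = -2: the polynomial evaluates to 0, so (s + 2) is a factor.
Dividing out leaves s^2 + 8s + 20 = 0.
The quadratic formula then gives s = -4 ± 2j.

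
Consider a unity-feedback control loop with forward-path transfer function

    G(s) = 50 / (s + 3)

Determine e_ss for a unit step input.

e_ss = 0.05660

G(s) has no poles at the origin.
This is a Type 0 system. Kp = lim_{s→0} G(s) = 50/3.
e_ss = 1/(1 + Kp) = 1/(1 + 50/3) = 3/53 ≈ 0.05660.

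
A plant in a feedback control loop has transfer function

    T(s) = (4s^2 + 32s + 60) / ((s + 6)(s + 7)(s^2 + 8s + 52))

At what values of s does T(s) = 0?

Set the numerator to zero: 4s^2 + 32s + 60 = 0, i.e. 4·(s^2 + 8s + 15) = 0.
Factoring: (s + 3)(s + 5) = 0.

s = -3, -5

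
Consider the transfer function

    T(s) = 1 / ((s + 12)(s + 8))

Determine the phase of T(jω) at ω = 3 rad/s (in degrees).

∠T(j3) ≈ -34.59°

At s = j3: numerator = 1, denominator = 87 + j60.
∠T = ∠num − ∠den = 0° − (34.592°) = -34.59°.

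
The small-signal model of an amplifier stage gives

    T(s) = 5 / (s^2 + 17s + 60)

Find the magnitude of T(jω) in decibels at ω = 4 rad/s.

Substitute s = j4: numerator = 5, denominator = 44 + j68.
|T(j4)| = |5| / |44 + j68| = 5 / 80.994 ≈ 0.06173.
In decibels: 20·log₁₀(0.06173) ≈ -24.2 dB.

|T(j4)|_dB ≈ -24.2 dB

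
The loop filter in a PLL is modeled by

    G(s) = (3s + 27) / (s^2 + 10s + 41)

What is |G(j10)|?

|G(j10)| ≈ 0.3476

Substitute s = j10: numerator = 27 + j30, denominator = -59 + j100.
|G(j10)| = |27 + j30| / |-59 + j100| = 40.361 / 116.11 ≈ 0.3476.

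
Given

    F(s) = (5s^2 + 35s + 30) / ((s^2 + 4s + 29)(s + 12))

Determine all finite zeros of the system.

Set the numerator to zero: 5s^2 + 35s + 30 = 0, i.e. 5·(s^2 + 7s + 6) = 0.
Factoring: (s + 6)(s + 1) = 0.

s = -6, -1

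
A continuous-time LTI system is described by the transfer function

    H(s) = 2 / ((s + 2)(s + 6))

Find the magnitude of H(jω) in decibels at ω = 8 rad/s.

Substitute s = j8: numerator = 2, denominator = -52 + j64.
|H(j8)| = |2| / |-52 + j64| = 2 / 82.462 ≈ 0.02425.
In decibels: 20·log₁₀(0.02425) ≈ -32.3 dB.

|H(j8)|_dB ≈ -32.3 dB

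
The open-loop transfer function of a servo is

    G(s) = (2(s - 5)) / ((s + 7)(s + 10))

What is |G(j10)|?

Substitute s = j10: numerator = -10 + j20, denominator = -30 + j170.
|G(j10)| = |-10 + j20| / |-30 + j170| = 22.361 / 172.63 ≈ 0.1295.

|G(j10)| ≈ 0.1295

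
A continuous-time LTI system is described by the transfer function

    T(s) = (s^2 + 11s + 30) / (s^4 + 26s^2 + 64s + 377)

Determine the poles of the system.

s = 2 + 5j, 2 - 5j, -2 + 3j, -2 - 3j

The poles are the roots of the denominator s^4 + 26s^2 + 64s + 377 = 0.
No real roots exist; factor into two real quadratics: (s^2 - 4s + 29)(s^2 + 4s + 13) = 0.
Each quadratic gives a conjugate pair via the quadratic formula.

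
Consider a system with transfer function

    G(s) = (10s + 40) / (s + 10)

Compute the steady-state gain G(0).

G(0) = 4

Set s = 0: G(0) = (40) / (10) = 4.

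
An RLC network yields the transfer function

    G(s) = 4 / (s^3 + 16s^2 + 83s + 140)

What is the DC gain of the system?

Set s = 0: G(0) = (4) / (140) = 1/35.

G(0) = 1/35 ≈ 0.02857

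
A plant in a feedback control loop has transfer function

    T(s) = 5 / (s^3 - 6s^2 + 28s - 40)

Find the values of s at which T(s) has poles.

s = 2 ± 4j, 2

The poles are the roots of the denominator s^3 - 6s^2 + 28s - 40 = 0.
Trying s = 2: the polynomial evaluates to 0, so (s - 2) is a factor.
Dividing out leaves s^2 - 4s + 20 = 0.
The quadratic formula then gives s = 2 ± 4j.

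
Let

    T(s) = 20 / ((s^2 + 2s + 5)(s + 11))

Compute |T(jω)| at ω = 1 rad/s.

Substitute s = j1: numerator = 20, denominator = 42 + j26.
|T(j1)| = |20| / |42 + j26| = 20 / 49.396 ≈ 0.4049.

|T(j1)| ≈ 0.4049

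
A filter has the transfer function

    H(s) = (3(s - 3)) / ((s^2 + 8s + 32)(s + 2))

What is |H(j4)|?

|H(j4)| = 0.09375

Substitute s = j4: numerator = -9 + j12, denominator = -96 + j128.
|H(j4)| = |-9 + j12| / |-96 + j128| = 15 / 160 = 0.09375.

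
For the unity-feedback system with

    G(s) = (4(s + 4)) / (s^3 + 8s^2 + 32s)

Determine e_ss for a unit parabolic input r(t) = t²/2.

G(s) has one pole at the origin.
This is a Type 1 system; Ka = lim_{s→0} s^2·G(s) = 0, so the steady-state error for a parabola input is infinite.

e_ss = ∞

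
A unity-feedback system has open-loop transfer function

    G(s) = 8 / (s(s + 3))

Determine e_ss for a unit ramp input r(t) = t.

e_ss = 0.3750

G(s) has one pole at the origin.
This is a Type 1 system. Kv = lim_{s→0} s·G(s) = 8/3.
e_ss = 1/Kv = 1/(8/3) = 3/8 ≈ 0.3750.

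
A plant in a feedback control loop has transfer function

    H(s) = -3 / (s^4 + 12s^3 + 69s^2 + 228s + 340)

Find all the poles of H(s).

s = -2 + 4j, -2 - 4j, -4 + j, -4 - j

The poles are the roots of the denominator s^4 + 12s^3 + 69s^2 + 228s + 340 = 0.
No real roots exist; factor into two real quadratics: (s^2 + 4s + 20)(s^2 + 8s + 17) = 0.
Each quadratic gives a conjugate pair via the quadratic formula.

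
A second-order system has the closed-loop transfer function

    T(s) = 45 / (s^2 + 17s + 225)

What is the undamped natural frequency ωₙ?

ωₙ = 15 rad/s

Compare the denominator to the standard form s^2 + 2ζωₙs + ωₙ².
ωₙ² = 225, so ωₙ = 15 rad/s.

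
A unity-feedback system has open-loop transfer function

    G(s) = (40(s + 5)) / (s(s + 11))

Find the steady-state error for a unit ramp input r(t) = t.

e_ss = 0.05500

G(s) has one pole at the origin.
This is a Type 1 system. Kv = lim_{s→0} s·G(s) = 200/11.
e_ss = 1/Kv = 1/(200/11) = 11/200 ≈ 0.05500.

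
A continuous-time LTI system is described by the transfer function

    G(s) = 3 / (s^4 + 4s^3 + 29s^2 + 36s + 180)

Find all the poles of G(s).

The poles are the roots of the denominator s^4 + 4s^3 + 29s^2 + 36s + 180 = 0.
No real roots exist; factor into two real quadratics: (s^2 + 9)(s^2 + 4s + 20) = 0.
Each quadratic gives a conjugate pair via the quadratic formula.

s = 3j, -3j, -2 + 4j, -2 - 4j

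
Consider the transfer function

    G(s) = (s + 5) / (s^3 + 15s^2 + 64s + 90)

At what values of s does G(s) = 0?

s = -5

Set the numerator to zero: s + 5 = 0.
So s = -5.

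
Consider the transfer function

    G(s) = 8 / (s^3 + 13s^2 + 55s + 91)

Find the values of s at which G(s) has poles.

s = -3 ± 2j, -7

The poles are the roots of the denominator s^3 + 13s^2 + 55s + 91 = 0.
Trying s = -7: the polynomial evaluates to 0, so (s + 7) is a factor.
Dividing out leaves s^2 + 6s + 13 = 0.
The quadratic formula then gives s = -3 ± 2j.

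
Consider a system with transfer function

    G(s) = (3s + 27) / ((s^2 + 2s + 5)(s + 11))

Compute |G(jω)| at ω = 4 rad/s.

|G(j4)| ≈ 0.1856

Substitute s = j4: numerator = 27 + j12, denominator = -153 + j44.
|G(j4)| = |27 + j12| / |-153 + j44| = 29.547 / 159.20 ≈ 0.1856.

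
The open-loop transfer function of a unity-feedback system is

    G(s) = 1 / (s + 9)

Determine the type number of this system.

The denominator has no factor of s at the origin — no free integrator — so this is a Type 0 system.

Type 0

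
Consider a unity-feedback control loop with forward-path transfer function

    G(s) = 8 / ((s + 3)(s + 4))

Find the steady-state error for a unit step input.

G(s) has no poles at the origin.
This is a Type 0 system. Kp = lim_{s→0} G(s) = 8/12 = 2/3.
e_ss = 1/(1 + Kp) = 1/(1 + 2/3) = 3/5 ≈ 0.6000.

e_ss = 0.6000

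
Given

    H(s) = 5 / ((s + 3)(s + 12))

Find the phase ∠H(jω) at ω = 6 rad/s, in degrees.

At s = j6: numerator = 5, denominator = j90.
∠H = ∠num − ∠den = 0° − (90°) = -90°.

∠H(j6) ≈ -90°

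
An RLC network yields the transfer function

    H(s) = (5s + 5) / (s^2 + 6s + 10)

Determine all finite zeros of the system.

s = -1

Set the numerator to zero: 5s + 5 = 0, i.e. 5·(s + 1) = 0.
So s = -1.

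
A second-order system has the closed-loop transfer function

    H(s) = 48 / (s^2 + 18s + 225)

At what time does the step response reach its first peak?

t_p ≈ 0.2618 s

Comparing s^2 + 18s + 225 to s^2 + 2ζωₙs + ωₙ²: ωₙ = 15 rad/s and ζ = 18/(2·15) = 0.6.
ζωₙ = 18/2 = 9, so ω_d = ωₙ√(1−ζ²) = √(ωₙ² − (ζωₙ)²) = √(225 − 9²) = √144 = 12 rad/s.
t_p = π/ω_d = π/12 ≈ 0.2618 s.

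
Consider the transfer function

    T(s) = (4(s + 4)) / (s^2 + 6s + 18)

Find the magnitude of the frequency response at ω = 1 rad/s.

Substitute s = j1: numerator = 16 + j4, denominator = 17 + j6.
|T(j1)| = |16 + j4| / |17 + j6| = 16.492 / 18.028 ≈ 0.9148.

|T(j1)| ≈ 0.9148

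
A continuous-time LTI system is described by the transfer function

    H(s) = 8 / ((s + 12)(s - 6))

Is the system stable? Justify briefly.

unstable

The poles can be read from the denominator factors: s = -12, 6.
Since the pole(s) at s = 6 lie in the right half-plane, the system is unstable.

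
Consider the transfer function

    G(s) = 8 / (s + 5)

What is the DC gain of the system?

G(0) = 8/5 ≈ 1.600

Set s = 0: G(0) = (8) / (5) = 8/5.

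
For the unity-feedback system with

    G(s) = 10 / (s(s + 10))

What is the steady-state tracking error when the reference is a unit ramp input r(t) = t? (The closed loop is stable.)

G(s) has one pole at the origin.
This is a Type 1 system. Kv = lim_{s→0} s·G(s) = 10/10 = 1.
e_ss = 1/Kv = 1/(1) = 1.

e_ss = 1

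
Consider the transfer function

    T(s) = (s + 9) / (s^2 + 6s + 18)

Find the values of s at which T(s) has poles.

The poles are the roots of the denominator s^2 + 6s + 18 = 0.
Using the quadratic formula: s = (-6 ± √(-36))/2 = -3 ± 3j.

s = -3 + 3j, -3 - 3j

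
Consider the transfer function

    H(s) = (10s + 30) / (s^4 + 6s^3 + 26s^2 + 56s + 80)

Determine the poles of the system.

s = -1 ± 3j, -2 ± 2j

The poles are the roots of the denominator s^4 + 6s^3 + 26s^2 + 56s + 80 = 0.
No real roots exist; factor into two real quadratics: (s^2 + 2s + 10)(s^2 + 4s + 8) = 0.
Each quadratic gives a conjugate pair via the quadratic formula.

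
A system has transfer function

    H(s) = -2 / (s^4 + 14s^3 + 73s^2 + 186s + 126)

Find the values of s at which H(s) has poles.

s = -3 + 3j, -3 - 3j, -7, -1

The poles are the roots of the denominator s^4 + 14s^3 + 73s^2 + 186s + 126 = 0.
Trying s = -7: the polynomial evaluates to 0, so (s + 7) is a factor.
Dividing out leaves s^3 + 7s^2 + 24s + 18 = 0.
This factors further as (s^2 + 6s + 18)(s + 1) = 0.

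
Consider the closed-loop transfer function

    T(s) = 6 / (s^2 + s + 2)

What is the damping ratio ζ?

ζ ≈ 0.3536

Compare the denominator to the standard form s^2 + 2ζωₙs + ωₙ².
ωₙ² = 2, so ωₙ = √2 ≈ 1.414 rad/s.
2ζωₙ = 1, so ζ = 1/(2·√2) ≈ 0.3536.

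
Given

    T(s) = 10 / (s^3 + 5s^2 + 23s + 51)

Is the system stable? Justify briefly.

stable

The denominator s^3 + 5s^2 + 23s + 51 factors as (s + 3)(s^2 + 2s + 17), giving poles at s = -3, -1 ± 4j.
Since all poles lie strictly in the left half-plane, the system is stable.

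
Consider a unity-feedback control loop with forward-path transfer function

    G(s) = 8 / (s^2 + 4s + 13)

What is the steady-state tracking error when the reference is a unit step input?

G(s) has no poles at the origin.
This is a Type 0 system. Kp = lim_{s→0} G(s) = 8/13.
e_ss = 1/(1 + Kp) = 1/(1 + 8/13) = 13/21 ≈ 0.6190.

e_ss = 0.6190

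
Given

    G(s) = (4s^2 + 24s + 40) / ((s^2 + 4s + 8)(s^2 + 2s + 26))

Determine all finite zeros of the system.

s = -3 ± j

Set the numerator to zero: 4s^2 + 24s + 40 = 0, i.e. 4·(s^2 + 6s + 10) = 0.
Factoring: (s^2 + 6s + 10) = 0.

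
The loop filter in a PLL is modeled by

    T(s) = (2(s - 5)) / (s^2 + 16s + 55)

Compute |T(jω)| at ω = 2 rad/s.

|T(j2)| ≈ 0.1789

Substitute s = j2: numerator = -10 + j4, denominator = 51 + j32.
|T(j2)| = |-10 + j4| / |51 + j32| = 10.770 / 60.208 ≈ 0.1789.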